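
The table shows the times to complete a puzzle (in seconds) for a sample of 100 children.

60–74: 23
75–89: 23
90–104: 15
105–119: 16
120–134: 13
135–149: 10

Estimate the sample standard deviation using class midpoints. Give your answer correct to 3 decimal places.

Midpoints: 67, 82, 97, 112, 127, 142
n = 100, Σfm = 9745, mean = 97.4500
Σfm² = 1011055
Σf(m − x̄)² = Σfm² − (Σfm)²/n = 1011055 − 9745²/100 = 61404.7500
Sample variance = 61404.7500 / 99 = 620.2500
Standard deviation = √620.2500 = 24.9048

24.905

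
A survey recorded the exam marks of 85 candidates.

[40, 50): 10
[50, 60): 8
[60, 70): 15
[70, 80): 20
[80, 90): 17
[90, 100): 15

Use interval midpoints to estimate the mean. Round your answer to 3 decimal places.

Midpoints: 45, 55, 65, 75, 85, 95
Σfm = 10×45 + 8×55 + 15×65 + 20×75 + 17×85 + 15×95 = 6235
n = Σf = 85
Mean = 6235 / 85 = 73.3529

73.353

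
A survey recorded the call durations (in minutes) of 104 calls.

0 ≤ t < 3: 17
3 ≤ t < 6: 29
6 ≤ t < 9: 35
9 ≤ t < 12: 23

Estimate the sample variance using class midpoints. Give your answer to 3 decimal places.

Midpoints: 1.5, 4.5, 7.5, 10.5
n = 104, Σfm = 660, mean = 6.3462
Σfm² = 5130
Σf(m − x̄)² = Σfm² − (Σfm)²/n = 5130 − 660²/104 = 941.5385
Sample variance = 941.5385 / 103 = 9.1412

9.141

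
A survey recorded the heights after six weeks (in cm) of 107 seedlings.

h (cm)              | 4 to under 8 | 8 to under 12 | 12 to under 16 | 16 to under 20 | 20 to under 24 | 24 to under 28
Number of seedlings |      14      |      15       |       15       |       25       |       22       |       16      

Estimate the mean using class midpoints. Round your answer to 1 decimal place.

16.8

Midpoints: 6, 10, 14, 18, 22, 26
Σfm = 14×6 + 15×10 + 15×14 + 25×18 + 22×22 + 16×26 = 1794
n = Σf = 107
Mean = 1794 / 107 = 16.7664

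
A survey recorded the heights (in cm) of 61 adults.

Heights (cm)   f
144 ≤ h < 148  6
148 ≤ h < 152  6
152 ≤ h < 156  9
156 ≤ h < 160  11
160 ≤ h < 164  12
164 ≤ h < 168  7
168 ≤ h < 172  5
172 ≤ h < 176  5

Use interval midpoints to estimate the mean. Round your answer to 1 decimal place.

159.4

Midpoints: 146, 150, 154, 158, 162, 166, 170, 174
Σfm = 6×146 + 6×150 + 9×154 + 11×158 + 12×162 + 7×166 + 5×170 + 5×174 = 9726
n = Σf = 61
Mean = 9726 / 61 = 159.4426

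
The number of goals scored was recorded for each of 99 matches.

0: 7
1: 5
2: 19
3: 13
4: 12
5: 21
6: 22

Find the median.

4

Cumulative frequencies: 7, 12, 31, 44, 56, 77, 99
n = 99, so the median is the value in position (n+1)/2 = 50.
Position 50 falls at value 4.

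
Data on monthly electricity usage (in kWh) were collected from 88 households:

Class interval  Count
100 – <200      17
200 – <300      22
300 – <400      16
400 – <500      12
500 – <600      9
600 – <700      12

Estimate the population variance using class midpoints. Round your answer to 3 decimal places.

27825.413

Midpoints: 150, 250, 350, 450, 550, 650
n = 88, Σfm = 31800, mean = 361.3636
Σfm² = 13940000
Σf(m − x̄)² = Σfm² − (Σfm)²/n = 13940000 − 31800²/88 = 2448636.3636
Population variance = 2448636.3636 / 88 = 27825.4132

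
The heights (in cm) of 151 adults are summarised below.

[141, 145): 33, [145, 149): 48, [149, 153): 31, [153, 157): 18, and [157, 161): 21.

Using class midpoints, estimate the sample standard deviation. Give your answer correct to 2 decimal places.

Midpoints: 143, 147, 151, 155, 159
n = 151, Σfm = 22585, mean = 149.5695
Σfm² = 3382231
Σf(m − x̄)² = Σfm² − (Σfm)²/n = 3382231 − 22585²/151 = 4203.0199
Sample variance = 4203.0199 / 150 = 28.0201
Standard deviation = √28.0201 = 5.2934

5.29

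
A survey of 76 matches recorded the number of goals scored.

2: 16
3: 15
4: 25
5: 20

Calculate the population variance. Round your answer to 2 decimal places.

Values: 2, 3, 4, 5
n = 76, Σfx = 277, mean = 3.6447
Σfx² = 1099
Σf(x − x̄)² = Σfx² − (Σfx)²/n = 1099 − 277²/76 = 89.4079
Population variance = 89.4079 / 76 = 1.1764

1.18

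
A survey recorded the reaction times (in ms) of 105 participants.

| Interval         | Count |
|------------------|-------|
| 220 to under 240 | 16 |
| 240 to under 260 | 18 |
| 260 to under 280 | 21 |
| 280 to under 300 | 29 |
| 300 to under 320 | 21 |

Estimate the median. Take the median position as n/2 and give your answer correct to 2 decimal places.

277.62

Cumulative frequencies: 16, 34, 55, 84, 105
n = 105; position = n/2 = 52.5.
This falls in the class 260 to under 280: L = 260, F = 34, f = 21, h = 20.
Median ≈ 260 + ((52.5 − 34) / 21) × 20 = 277.6190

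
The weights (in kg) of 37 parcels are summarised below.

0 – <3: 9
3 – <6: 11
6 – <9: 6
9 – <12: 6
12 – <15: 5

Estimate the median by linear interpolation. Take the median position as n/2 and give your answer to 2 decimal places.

5.59

Cumulative frequencies: 9, 20, 26, 32, 37
n = 37; position = n/2 = 18.5.
This falls in the class 3 – <6: L = 3, F = 9, f = 11, h = 3.
Median ≈ 3 + ((18.5 − 9) / 11) × 3 = 5.5909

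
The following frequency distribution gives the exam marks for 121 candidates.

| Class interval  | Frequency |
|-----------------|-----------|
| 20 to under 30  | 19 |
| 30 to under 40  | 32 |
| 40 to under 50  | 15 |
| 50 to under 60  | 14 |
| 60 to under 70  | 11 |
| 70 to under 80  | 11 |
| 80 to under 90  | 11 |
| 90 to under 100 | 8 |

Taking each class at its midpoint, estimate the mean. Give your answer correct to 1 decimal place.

Midpoints: 25, 35, 45, 55, 65, 75, 85, 95
Σfm = 19×25 + 32×35 + 15×45 + 14×55 + 11×65 + 11×75 + 11×85 + 8×95 = 6275
n = Σf = 121
Mean = 6275 / 121 = 51.8595

51.9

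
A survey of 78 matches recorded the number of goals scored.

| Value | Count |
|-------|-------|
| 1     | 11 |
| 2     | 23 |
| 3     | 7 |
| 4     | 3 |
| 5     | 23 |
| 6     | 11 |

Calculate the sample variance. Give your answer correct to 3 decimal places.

Values: 1, 2, 3, 4, 5, 6
n = 78, Σfx = 271, mean = 3.4744
Σfx² = 1185
Σf(x − x̄)² = Σfx² − (Σfx)²/n = 1185 − 271²/78 = 243.4487
Sample variance = 243.4487 / 77 = 3.1617

3.162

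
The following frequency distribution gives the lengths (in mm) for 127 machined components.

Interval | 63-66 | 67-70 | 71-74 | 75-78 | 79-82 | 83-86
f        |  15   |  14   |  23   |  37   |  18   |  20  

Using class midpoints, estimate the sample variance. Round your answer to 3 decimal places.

38.175

Midpoints: 64.5, 68.5, 72.5, 76.5, 80.5, 84.5
n = 127, Σfm = 9563.5, mean = 75.3031
Σfm² = 724971.75
Σf(m − x̄)² = Σfm² − (Σfm)²/n = 724971.75 − 9563.5²/127 = 4810.0787
Sample variance = 4810.0787 / 126 = 38.1752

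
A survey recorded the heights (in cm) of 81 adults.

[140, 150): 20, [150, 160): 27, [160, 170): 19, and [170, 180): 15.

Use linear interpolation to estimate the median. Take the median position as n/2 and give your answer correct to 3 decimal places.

157.593

Cumulative frequencies: 20, 47, 66, 81
n = 81; position = n/2 = 40.5.
This falls in the class [150, 160): L = 150, F = 20, f = 27, h = 10.
Median ≈ 150 + ((40.5 − 20) / 27) × 10 = 157.5926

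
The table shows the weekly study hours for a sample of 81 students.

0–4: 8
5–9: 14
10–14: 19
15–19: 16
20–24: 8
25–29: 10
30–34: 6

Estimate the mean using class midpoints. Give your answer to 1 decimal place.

15.5

Midpoints: 2, 7, 12, 17, 22, 27, 32
Σfm = 8×2 + 14×7 + 19×12 + 16×17 + 8×22 + 10×27 + 6×32 = 1252
n = Σf = 81
Mean = 1252 / 81 = 15.4568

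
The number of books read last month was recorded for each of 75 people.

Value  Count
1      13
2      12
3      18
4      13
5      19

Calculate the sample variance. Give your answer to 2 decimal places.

2.04

Values: 1, 2, 3, 4, 5
n = 75, Σfx = 238, mean = 3.1733
Σfx² = 906
Σf(x − x̄)² = Σfx² − (Σfx)²/n = 906 − 238²/75 = 150.7467
Sample variance = 150.7467 / 74 = 2.0371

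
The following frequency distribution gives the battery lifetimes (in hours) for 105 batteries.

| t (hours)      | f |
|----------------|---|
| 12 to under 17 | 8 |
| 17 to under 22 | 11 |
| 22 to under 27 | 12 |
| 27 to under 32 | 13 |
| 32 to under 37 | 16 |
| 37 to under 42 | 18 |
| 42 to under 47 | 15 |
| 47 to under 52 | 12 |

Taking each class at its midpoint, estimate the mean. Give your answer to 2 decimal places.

Midpoints: 14.5, 19.5, 24.5, 29.5, 34.5, 39.5, 44.5, 49.5
Σfm = 8×14.5 + 11×19.5 + 12×24.5 + 13×29.5 + 16×34.5 + 18×39.5 + 15×44.5 + 12×49.5 = 3532.5
n = Σf = 105
Mean = 3532.5 / 105 = 33.6429

33.64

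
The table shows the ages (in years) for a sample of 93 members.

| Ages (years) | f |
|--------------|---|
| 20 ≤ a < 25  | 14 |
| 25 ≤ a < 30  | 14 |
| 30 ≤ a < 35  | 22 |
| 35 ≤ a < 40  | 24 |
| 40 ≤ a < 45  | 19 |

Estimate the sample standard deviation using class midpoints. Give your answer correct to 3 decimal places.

6.710

Midpoints: 22.5, 27.5, 32.5, 37.5, 42.5
n = 93, Σfm = 3122.5, mean = 33.5753
Σfm² = 108981.25
Σf(m − x̄)² = Σfm² − (Σfm)²/n = 108981.25 − 3122.5²/93 = 4142.4731
Sample variance = 4142.4731 / 92 = 45.0269
Standard deviation = √45.0269 = 6.7102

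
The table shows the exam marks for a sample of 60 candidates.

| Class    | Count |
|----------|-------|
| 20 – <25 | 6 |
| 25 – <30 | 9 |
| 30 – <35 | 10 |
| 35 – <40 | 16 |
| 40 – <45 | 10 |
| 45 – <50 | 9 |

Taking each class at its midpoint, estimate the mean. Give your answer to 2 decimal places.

36.00

Midpoints: 22.5, 27.5, 32.5, 37.5, 42.5, 47.5
Σfm = 6×22.5 + 9×27.5 + 10×32.5 + 16×37.5 + 10×42.5 + 9×47.5 = 2160
n = Σf = 60
Mean = 2160 / 60 = 36.0000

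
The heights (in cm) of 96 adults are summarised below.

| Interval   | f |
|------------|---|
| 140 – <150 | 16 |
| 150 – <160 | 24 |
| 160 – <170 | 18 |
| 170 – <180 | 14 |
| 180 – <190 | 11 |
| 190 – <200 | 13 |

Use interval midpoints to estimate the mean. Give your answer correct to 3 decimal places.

Midpoints: 145, 155, 165, 175, 185, 195
Σfm = 16×145 + 24×155 + 18×165 + 14×175 + 11×185 + 13×195 = 16030
n = Σf = 96
Mean = 16030 / 96 = 166.9792

166.979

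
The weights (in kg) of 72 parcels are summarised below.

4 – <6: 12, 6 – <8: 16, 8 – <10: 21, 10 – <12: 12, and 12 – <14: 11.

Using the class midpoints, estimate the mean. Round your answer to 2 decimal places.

8.83

Midpoints: 5, 7, 9, 11, 13
Σfm = 12×5 + 16×7 + 21×9 + 12×11 + 11×13 = 636
n = Σf = 72
Mean = 636 / 72 = 8.8333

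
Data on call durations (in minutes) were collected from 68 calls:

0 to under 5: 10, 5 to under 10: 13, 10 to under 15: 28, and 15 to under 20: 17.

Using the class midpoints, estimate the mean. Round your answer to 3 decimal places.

11.324

Midpoints: 2.5, 7.5, 12.5, 17.5
Σfm = 10×2.5 + 13×7.5 + 28×12.5 + 17×17.5 = 770
n = Σf = 68
Mean = 770 / 68 = 11.3235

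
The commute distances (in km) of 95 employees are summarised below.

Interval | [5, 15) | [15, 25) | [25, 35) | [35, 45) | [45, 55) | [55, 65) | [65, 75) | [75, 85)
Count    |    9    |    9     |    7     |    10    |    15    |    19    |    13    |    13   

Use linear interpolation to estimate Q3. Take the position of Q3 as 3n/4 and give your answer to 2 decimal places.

Cumulative frequencies: 9, 18, 25, 35, 50, 69, 82, 95
n = 95; position = 3n/4 = 71.25.
This falls in the class [65, 75): L = 65, F = 69, f = 13, h = 10.
Upper quartile ≈ 65 + ((71.25 − 69) / 13) × 10 = 66.7308

66.73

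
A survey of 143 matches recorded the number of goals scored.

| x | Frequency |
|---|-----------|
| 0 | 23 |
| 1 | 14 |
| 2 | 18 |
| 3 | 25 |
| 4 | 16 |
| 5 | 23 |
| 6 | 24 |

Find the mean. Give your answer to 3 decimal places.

Values: 0, 1, 2, 3, 4, 5, 6
Σfx = 23×0 + 14×1 + 18×2 + 25×3 + 16×4 + 23×5 + 24×6 = 448
n = Σf = 143
Mean = 448 / 143 = 3.1329

3.133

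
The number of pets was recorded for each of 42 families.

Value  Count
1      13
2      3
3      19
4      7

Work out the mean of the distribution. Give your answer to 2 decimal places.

2.48

Values: 1, 2, 3, 4
Σfx = 13×1 + 3×2 + 19×3 + 7×4 = 104
n = Σf = 42
Mean = 104 / 42 = 2.4762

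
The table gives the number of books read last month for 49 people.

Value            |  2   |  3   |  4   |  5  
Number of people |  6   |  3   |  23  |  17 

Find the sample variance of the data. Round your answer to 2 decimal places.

Values: 2, 3, 4, 5
n = 49, Σfx = 198, mean = 4.0408
Σfx² = 844
Σf(x − x̄)² = Σfx² − (Σfx)²/n = 844 − 198²/49 = 43.9184
Sample variance = 43.9184 / 48 = 0.9150

0.91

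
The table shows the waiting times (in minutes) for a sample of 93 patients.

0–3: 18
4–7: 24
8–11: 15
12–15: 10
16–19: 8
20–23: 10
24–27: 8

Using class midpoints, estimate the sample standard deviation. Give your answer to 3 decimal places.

Midpoints: 1.5, 5.5, 9.5, 13.5, 17.5, 21.5, 25.5
n = 93, Σfm = 995.5, mean = 10.7043
Σfm² = 16217.25
Σf(m − x̄)² = Σfm² − (Σfm)²/n = 16217.25 − 995.5²/93 = 5561.1183
Sample variance = 5561.1183 / 92 = 60.4469
Standard deviation = √60.4469 = 7.7748

7.775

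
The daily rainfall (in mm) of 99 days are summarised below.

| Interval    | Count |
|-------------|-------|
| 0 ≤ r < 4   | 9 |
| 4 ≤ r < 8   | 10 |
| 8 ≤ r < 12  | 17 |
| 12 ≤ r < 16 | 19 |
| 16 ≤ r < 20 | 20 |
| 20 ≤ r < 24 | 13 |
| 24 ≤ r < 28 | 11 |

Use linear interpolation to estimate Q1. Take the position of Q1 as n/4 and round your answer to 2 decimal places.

Cumulative frequencies: 9, 19, 36, 55, 75, 88, 99
n = 99; position = n/4 = 24.75.
This falls in the class 8 ≤ r < 12: L = 8, F = 19, f = 17, h = 4.
Lower quartile ≈ 8 + ((24.75 − 19) / 17) × 4 = 9.3529

9.35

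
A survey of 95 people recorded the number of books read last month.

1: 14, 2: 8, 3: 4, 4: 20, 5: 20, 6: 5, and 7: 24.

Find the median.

5

Cumulative frequencies: 14, 22, 26, 46, 66, 71, 95
n = 95, so the median is the value in position (n+1)/2 = 48.
Position 48 falls at value 5.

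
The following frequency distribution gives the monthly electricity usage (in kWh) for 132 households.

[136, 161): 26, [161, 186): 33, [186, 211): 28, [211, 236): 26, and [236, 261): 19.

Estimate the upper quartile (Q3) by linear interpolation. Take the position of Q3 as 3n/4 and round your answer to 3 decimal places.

222.538

Cumulative frequencies: 26, 59, 87, 113, 132
n = 132; position = 3n/4 = 99.
This falls in the class [211, 236): L = 211, F = 87, f = 26, h = 25.
Upper quartile ≈ 211 + ((99 − 87) / 26) × 25 = 222.5385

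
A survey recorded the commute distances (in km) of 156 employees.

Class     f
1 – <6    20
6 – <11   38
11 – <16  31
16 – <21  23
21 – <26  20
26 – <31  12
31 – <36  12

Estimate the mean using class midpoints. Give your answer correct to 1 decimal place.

Midpoints: 3.5, 8.5, 13.5, 18.5, 23.5, 28.5, 33.5
Σfm = 20×3.5 + 38×8.5 + 31×13.5 + 23×18.5 + 20×23.5 + 12×28.5 + 12×33.5 = 2451
n = Σf = 156
Mean = 2451 / 156 = 15.7115

15.7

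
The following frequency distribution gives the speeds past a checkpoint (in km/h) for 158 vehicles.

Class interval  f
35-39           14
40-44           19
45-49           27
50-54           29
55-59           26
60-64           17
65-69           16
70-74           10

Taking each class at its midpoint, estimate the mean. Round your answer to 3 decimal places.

53.297

Midpoints: 37, 42, 47, 52, 57, 62, 67, 72
Σfm = 14×37 + 19×42 + 27×47 + 29×52 + 26×57 + 17×62 + 16×67 + 10×72 = 8421
n = Σf = 158
Mean = 8421 / 158 = 53.2975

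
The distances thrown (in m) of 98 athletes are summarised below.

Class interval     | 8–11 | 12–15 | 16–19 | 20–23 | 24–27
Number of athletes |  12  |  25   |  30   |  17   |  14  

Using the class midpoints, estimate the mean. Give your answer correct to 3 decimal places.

17.337

Midpoints: 9.5, 13.5, 17.5, 21.5, 25.5
Σfm = 12×9.5 + 25×13.5 + 30×17.5 + 17×21.5 + 14×25.5 = 1699
n = Σf = 98
Mean = 1699 / 98 = 17.3367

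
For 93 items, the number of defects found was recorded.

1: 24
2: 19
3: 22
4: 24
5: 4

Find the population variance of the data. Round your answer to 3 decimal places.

1.525

Values: 1, 2, 3, 4, 5
n = 93, Σfx = 244, mean = 2.6237
Σfx² = 782
Σf(x − x̄)² = Σfx² − (Σfx)²/n = 782 − 244²/93 = 141.8280
Population variance = 141.8280 / 93 = 1.5250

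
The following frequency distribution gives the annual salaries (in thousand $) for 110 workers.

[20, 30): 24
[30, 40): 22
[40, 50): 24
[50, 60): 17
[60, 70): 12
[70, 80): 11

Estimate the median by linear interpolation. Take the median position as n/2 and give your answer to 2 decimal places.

Cumulative frequencies: 24, 46, 70, 87, 99, 110
n = 110; position = n/2 = 55.
This falls in the class [40, 50): L = 40, F = 46, f = 24, h = 10.
Median ≈ 40 + ((55 − 46) / 24) × 10 = 43.7500

43.75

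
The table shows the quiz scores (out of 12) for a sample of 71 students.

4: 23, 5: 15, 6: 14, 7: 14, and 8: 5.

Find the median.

Cumulative frequencies: 23, 38, 52, 66, 71
n = 71, so the median is the value in position (n+1)/2 = 36.
Position 36 falls at value 5.

5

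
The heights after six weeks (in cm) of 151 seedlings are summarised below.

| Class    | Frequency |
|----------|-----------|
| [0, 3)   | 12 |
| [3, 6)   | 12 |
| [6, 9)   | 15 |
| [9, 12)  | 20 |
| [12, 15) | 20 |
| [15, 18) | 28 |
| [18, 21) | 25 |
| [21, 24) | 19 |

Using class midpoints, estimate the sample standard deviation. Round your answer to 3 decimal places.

Midpoints: 1.5, 4.5, 7.5, 10.5, 13.5, 16.5, 19.5, 22.5
n = 151, Σfm = 2041.5, mean = 13.5199
Σfm² = 33711.75
Σf(m − x̄)² = Σfm² − (Σfm)²/n = 33711.75 − 2041.5²/151 = 6110.9404
Sample variance = 6110.9404 / 150 = 40.7396
Standard deviation = √40.7396 = 6.3828

6.383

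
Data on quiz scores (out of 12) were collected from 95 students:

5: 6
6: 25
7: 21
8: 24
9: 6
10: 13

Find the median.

7

Cumulative frequencies: 6, 31, 52, 76, 82, 95
n = 95, so the median is the value in position (n+1)/2 = 48.
Position 48 falls at value 7.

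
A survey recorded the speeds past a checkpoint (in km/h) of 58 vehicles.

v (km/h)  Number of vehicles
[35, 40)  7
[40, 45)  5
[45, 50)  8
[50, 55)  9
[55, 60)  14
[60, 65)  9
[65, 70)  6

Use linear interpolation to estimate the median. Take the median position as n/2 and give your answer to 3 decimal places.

Cumulative frequencies: 7, 12, 20, 29, 43, 52, 58
n = 58; position = n/2 = 29.
This falls in the class [50, 55): L = 50, F = 20, f = 9, h = 5.
Median ≈ 50 + ((29 − 20) / 9) × 5 = 55.0000

55.000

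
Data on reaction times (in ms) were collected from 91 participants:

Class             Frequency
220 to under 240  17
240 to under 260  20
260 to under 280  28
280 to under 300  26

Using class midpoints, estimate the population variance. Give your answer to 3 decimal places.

Midpoints: 230, 250, 270, 290
n = 91, Σfm = 24010, mean = 263.8462
Σfm² = 6377100
Σf(m − x̄)² = Σfm² − (Σfm)²/n = 6377100 − 24010²/91 = 42153.8462
Population variance = 42153.8462 / 91 = 463.2291

463.229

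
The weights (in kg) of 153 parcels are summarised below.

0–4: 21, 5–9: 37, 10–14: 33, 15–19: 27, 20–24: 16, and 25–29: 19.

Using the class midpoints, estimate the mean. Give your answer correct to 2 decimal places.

Midpoints: 2, 7, 12, 17, 22, 27
Σfm = 21×2 + 37×7 + 33×12 + 27×17 + 16×22 + 19×27 = 2021
n = Σf = 153
Mean = 2021 / 153 = 13.2092

13.21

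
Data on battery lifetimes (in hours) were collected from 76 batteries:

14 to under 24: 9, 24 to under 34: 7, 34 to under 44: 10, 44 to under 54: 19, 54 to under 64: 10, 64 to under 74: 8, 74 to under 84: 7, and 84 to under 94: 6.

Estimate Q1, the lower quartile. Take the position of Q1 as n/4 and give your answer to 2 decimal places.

Cumulative frequencies: 9, 16, 26, 45, 55, 63, 70, 76
n = 76; position = n/4 = 19.
This falls in the class 34 to under 44: L = 34, F = 16, f = 10, h = 10.
Lower quartile ≈ 34 + ((19 − 16) / 10) × 10 = 37.0000

37.00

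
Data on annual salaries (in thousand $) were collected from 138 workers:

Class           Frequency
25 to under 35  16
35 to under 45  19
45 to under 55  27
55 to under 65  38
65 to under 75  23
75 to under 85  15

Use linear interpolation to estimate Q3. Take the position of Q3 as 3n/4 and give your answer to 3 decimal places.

Cumulative frequencies: 16, 35, 62, 100, 123, 138
n = 138; position = 3n/4 = 103.5.
This falls in the class 65 to under 75: L = 65, F = 100, f = 23, h = 10.
Upper quartile ≈ 65 + ((103.5 − 100) / 23) × 10 = 66.5217

66.522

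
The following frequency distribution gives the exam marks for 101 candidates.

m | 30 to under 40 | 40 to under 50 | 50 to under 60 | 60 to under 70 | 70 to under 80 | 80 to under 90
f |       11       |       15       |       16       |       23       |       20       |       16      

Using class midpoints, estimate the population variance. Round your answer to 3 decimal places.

Midpoints: 35, 45, 55, 65, 75, 85
n = 101, Σfm = 6295, mean = 62.3267
Σfm² = 417525
Σf(m − x̄)² = Σfm² − (Σfm)²/n = 417525 − 6295²/101 = 25178.2178
Population variance = 25178.2178 / 101 = 249.2893

249.289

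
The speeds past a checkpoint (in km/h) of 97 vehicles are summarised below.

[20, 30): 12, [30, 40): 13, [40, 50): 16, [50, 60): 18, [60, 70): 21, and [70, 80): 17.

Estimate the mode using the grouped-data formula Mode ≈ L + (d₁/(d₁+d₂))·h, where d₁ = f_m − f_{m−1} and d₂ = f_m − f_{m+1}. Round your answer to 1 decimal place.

64.3

Modal class: [60, 70) (highest frequency 21).
d₁ = 21 − 18 = 3, d₂ = 21 − 17 = 4
Mode ≈ 60 + (3/(3+4)) × 10 = 60 + 4.2857 = 64.2857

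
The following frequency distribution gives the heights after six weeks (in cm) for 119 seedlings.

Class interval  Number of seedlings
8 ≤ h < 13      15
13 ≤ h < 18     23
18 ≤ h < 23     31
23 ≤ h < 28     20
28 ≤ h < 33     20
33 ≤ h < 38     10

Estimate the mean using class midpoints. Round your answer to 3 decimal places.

Midpoints: 10.5, 15.5, 20.5, 25.5, 30.5, 35.5
Σfm = 15×10.5 + 23×15.5 + 31×20.5 + 20×25.5 + 20×30.5 + 10×35.5 = 2624.5
n = Σf = 119
Mean = 2624.5 / 119 = 22.0546

22.055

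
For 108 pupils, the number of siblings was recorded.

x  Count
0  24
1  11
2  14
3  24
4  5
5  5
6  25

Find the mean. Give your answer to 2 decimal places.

Values: 0, 1, 2, 3, 4, 5, 6
Σfx = 24×0 + 11×1 + 14×2 + 24×3 + 5×4 + 5×5 + 25×6 = 306
n = Σf = 108
Mean = 306 / 108 = 2.8333

2.83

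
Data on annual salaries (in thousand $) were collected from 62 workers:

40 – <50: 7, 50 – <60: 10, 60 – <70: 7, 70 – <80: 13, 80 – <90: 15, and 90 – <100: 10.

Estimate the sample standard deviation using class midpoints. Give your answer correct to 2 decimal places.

16.31

Midpoints: 45, 55, 65, 75, 85, 95
n = 62, Σfm = 4520, mean = 72.9032
Σfm² = 345750
Σf(m − x̄)² = Σfm² − (Σfm)²/n = 345750 − 4520²/62 = 16227.4194
Sample variance = 16227.4194 / 61 = 266.0233
Standard deviation = √266.0233 = 16.3102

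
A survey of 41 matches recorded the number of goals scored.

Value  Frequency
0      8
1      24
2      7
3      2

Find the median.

1

Cumulative frequencies: 8, 32, 39, 41
n = 41, so the median is the value in position (n+1)/2 = 21.
Position 21 falls at value 1.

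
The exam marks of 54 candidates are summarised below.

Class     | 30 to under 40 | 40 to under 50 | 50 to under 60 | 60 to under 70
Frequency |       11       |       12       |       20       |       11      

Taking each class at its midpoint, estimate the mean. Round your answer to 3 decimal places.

Midpoints: 35, 45, 55, 65
Σfm = 11×35 + 12×45 + 20×55 + 11×65 = 2740
n = Σf = 54
Mean = 2740 / 54 = 50.7407

50.741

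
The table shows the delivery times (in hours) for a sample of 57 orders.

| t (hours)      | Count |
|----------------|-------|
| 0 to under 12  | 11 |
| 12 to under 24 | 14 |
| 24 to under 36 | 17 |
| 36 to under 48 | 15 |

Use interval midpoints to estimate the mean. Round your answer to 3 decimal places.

Midpoints: 6, 18, 30, 42
Σfm = 11×6 + 14×18 + 17×30 + 15×42 = 1458
n = Σf = 57
Mean = 1458 / 57 = 25.5789

25.579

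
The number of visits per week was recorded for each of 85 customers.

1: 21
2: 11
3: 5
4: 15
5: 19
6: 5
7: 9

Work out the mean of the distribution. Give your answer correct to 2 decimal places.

3.60

Values: 1, 2, 3, 4, 5, 6, 7
Σfx = 21×1 + 11×2 + 5×3 + 15×4 + 19×5 + 5×6 + 9×7 = 306
n = Σf = 85
Mean = 306 / 85 = 3.6000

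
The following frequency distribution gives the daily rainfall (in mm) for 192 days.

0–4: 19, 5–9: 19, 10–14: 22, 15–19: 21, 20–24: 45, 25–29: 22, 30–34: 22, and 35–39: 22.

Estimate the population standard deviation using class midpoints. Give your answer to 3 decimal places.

Midpoints: 2, 7, 12, 17, 22, 27, 32, 37
n = 192, Σfm = 3894, mean = 20.2812
Σfm² = 100708
Σf(m − x̄)² = Σfm² − (Σfm)²/n = 100708 − 3894²/192 = 21732.8125
Population variance = 21732.8125 / 192 = 113.1917
Standard deviation = √113.1917 = 10.6392

10.639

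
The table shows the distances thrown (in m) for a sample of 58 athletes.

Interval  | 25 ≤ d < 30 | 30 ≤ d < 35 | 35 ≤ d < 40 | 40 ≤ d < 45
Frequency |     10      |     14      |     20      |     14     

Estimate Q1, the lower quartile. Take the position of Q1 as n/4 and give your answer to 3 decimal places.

Cumulative frequencies: 10, 24, 44, 58
n = 58; position = n/4 = 14.5.
This falls in the class 30 ≤ d < 35: L = 30, F = 10, f = 14, h = 5.
Lower quartile ≈ 30 + ((14.5 − 10) / 14) × 5 = 31.6071

31.607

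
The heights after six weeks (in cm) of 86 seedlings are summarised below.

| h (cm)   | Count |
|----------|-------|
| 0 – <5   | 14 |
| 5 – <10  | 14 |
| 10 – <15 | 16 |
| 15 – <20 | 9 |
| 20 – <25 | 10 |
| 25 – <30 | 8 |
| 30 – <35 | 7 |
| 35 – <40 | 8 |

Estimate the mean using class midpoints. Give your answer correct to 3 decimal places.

17.093

Midpoints: 2.5, 7.5, 12.5, 17.5, 22.5, 27.5, 32.5, 37.5
Σfm = 14×2.5 + 14×7.5 + 16×12.5 + 9×17.5 + 10×22.5 + 8×27.5 + 7×32.5 + 8×37.5 = 1470
n = Σf = 86
Mean = 1470 / 86 = 17.0930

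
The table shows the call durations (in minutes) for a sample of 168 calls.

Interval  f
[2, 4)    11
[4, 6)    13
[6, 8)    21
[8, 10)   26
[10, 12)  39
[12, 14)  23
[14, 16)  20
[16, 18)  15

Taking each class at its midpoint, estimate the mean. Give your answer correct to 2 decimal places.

10.49

Midpoints: 3, 5, 7, 9, 11, 13, 15, 17
Σfm = 11×3 + 13×5 + 21×7 + 26×9 + 39×11 + 23×13 + 20×15 + 15×17 = 1762
n = Σf = 168
Mean = 1762 / 168 = 10.4881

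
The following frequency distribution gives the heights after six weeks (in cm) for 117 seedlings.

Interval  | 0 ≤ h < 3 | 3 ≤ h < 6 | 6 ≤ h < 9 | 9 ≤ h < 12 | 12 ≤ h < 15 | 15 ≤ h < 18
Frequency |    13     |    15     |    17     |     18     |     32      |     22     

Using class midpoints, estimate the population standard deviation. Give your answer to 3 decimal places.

Midpoints: 1.5, 4.5, 7.5, 10.5, 13.5, 16.5
n = 117, Σfm = 1198.5, mean = 10.2436
Σfm² = 15095.25
Σf(m − x̄)² = Σfm² − (Σfm)²/n = 15095.25 − 1198.5²/117 = 2818.3077
Population variance = 2818.3077 / 117 = 24.0881
Standard deviation = √24.0881 = 4.9080

4.908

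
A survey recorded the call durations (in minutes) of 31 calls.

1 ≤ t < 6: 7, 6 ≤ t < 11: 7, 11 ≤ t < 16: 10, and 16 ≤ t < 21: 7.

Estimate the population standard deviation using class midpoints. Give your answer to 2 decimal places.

5.36

Midpoints: 3.5, 8.5, 13.5, 18.5
n = 31, Σfm = 348.5, mean = 11.2419
Σfm² = 4809.75
Σf(m − x̄)² = Σfm² − (Σfm)²/n = 4809.75 − 348.5²/31 = 891.9355
Population variance = 891.9355 / 31 = 28.7721
Standard deviation = √28.7721 = 5.3640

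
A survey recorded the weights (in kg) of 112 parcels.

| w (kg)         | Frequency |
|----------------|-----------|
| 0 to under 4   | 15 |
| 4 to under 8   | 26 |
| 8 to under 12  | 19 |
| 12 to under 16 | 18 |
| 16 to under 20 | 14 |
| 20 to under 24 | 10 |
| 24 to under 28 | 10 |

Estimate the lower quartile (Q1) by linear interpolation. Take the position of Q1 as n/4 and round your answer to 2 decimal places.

Cumulative frequencies: 15, 41, 60, 78, 92, 102, 112
n = 112; position = n/4 = 28.
This falls in the class 4 to under 8: L = 4, F = 15, f = 26, h = 4.
Lower quartile ≈ 4 + ((28 − 15) / 26) × 4 = 6.0000

6.00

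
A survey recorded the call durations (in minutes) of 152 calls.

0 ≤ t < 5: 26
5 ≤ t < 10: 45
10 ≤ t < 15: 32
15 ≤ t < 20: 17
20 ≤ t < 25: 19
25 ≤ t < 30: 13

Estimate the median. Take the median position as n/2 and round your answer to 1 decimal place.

10.8

Cumulative frequencies: 26, 71, 103, 120, 139, 152
n = 152; position = n/2 = 76.
This falls in the class 10 ≤ t < 15: L = 10, F = 71, f = 32, h = 5.
Median ≈ 10 + ((76 − 71) / 32) × 5 = 10.7812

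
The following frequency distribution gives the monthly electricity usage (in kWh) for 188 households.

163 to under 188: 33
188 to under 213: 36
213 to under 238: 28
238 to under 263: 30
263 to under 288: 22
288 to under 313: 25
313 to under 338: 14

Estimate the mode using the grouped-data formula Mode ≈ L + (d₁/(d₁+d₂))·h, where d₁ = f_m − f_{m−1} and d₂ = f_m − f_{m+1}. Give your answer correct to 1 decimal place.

Modal class: 188 to under 213 (highest frequency 36).
d₁ = 36 − 33 = 3, d₂ = 36 − 28 = 8
Mode ≈ 188 + (3/(3+8)) × 25 = 188 + 6.8182 = 194.8182

194.8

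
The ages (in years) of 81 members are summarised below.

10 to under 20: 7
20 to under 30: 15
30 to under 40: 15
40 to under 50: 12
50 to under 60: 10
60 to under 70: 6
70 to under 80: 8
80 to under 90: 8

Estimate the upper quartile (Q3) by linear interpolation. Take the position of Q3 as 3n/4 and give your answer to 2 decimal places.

Cumulative frequencies: 7, 22, 37, 49, 59, 65, 73, 81
n = 81; position = 3n/4 = 60.75.
This falls in the class 60 to under 70: L = 60, F = 59, f = 6, h = 10.
Upper quartile ≈ 60 + ((60.75 − 59) / 6) × 10 = 62.9167

62.92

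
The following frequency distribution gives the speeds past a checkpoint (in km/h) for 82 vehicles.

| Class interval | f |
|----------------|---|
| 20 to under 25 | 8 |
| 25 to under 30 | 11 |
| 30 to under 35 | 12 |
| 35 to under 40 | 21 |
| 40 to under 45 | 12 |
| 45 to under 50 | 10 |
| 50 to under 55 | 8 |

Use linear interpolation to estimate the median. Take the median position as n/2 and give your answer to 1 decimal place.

Cumulative frequencies: 8, 19, 31, 52, 64, 74, 82
n = 82; position = n/2 = 41.
This falls in the class 35 to under 40: L = 35, F = 31, f = 21, h = 5.
Median ≈ 35 + ((41 − 31) / 21) × 5 = 37.3810

37.4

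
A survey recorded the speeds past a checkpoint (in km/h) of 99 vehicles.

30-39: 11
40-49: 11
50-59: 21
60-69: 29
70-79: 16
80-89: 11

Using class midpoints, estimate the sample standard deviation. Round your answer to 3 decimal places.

14.618

Midpoints: 34.5, 44.5, 54.5, 64.5, 74.5, 84.5
n = 99, Σfm = 6005.5, mean = 60.6616
Σfm² = 385244.75
Σf(m − x̄)² = Σfm² − (Σfm)²/n = 385244.75 − 6005.5²/99 = 20941.4141
Sample variance = 20941.4141 / 98 = 213.6879
Standard deviation = √213.6879 = 14.6181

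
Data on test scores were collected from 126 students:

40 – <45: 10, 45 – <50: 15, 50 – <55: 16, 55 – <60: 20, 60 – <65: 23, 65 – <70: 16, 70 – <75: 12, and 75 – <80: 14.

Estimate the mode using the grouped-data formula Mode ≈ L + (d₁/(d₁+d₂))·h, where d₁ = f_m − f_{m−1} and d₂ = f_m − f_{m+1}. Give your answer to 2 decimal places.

Modal class: 60 – <65 (highest frequency 23).
d₁ = 23 − 20 = 3, d₂ = 23 − 16 = 7
Mode ≈ 60 + (3/(3+7)) × 5 = 60 + 1.5000 = 61.5000

61.50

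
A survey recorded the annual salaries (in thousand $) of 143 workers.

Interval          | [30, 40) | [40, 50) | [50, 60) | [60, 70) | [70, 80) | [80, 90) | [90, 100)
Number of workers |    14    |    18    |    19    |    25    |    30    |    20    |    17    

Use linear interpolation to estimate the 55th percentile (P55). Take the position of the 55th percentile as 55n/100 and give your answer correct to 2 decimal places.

Cumulative frequencies: 14, 32, 51, 76, 106, 126, 143
n = 143; position = 55n/100 = 78.65.
This falls in the class [70, 80): L = 70, F = 76, f = 30, h = 10.
55th percentile ≈ 70 + ((78.65 − 76) / 30) × 10 = 70.8833

70.88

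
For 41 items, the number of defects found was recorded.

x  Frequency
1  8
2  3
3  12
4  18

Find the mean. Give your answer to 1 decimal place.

Values: 1, 2, 3, 4
Σfx = 8×1 + 3×2 + 12×3 + 18×4 = 122
n = Σf = 41
Mean = 122 / 41 = 2.9756

3.0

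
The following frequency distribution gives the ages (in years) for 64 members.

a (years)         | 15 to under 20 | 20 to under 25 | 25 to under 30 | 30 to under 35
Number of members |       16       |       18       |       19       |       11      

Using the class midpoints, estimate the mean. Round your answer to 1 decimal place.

24.5

Midpoints: 17.5, 22.5, 27.5, 32.5
Σfm = 16×17.5 + 18×22.5 + 19×27.5 + 11×32.5 = 1565
n = Σf = 64
Mean = 1565 / 64 = 24.4531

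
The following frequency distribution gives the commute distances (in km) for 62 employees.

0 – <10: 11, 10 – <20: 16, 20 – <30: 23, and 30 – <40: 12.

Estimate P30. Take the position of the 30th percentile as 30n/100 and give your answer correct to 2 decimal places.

14.75

Cumulative frequencies: 11, 27, 50, 62
n = 62; position = 30n/100 = 18.6.
This falls in the class 10 – <20: L = 10, F = 11, f = 16, h = 10.
30th percentile ≈ 10 + ((18.6 − 11) / 16) × 10 = 14.7500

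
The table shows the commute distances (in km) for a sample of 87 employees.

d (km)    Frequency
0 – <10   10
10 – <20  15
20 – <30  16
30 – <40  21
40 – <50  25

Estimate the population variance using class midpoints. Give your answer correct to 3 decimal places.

185.176

Midpoints: 5, 15, 25, 35, 45
n = 87, Σfm = 2535, mean = 29.1379
Σfm² = 89975
Σf(m − x̄)² = Σfm² − (Σfm)²/n = 89975 − 2535²/87 = 16110.3448
Population variance = 16110.3448 / 87 = 185.1764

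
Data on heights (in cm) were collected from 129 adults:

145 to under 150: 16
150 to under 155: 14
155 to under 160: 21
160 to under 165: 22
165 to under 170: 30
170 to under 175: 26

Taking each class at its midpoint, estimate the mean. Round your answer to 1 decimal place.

Midpoints: 147.5, 152.5, 157.5, 162.5, 167.5, 172.5
Σfm = 16×147.5 + 14×152.5 + 21×157.5 + 22×162.5 + 30×167.5 + 26×172.5 = 20887.5
n = Σf = 129
Mean = 20887.5 / 129 = 161.9186

161.9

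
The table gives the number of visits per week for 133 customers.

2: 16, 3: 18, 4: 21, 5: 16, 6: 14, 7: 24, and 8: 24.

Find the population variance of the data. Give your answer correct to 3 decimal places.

4.186

Values: 2, 3, 4, 5, 6, 7, 8
n = 133, Σfx = 694, mean = 5.2180
Σfx² = 4178
Σf(x − x̄)² = Σfx² − (Σfx)²/n = 4178 − 694²/133 = 556.6767
Population variance = 556.6767 / 133 = 4.1855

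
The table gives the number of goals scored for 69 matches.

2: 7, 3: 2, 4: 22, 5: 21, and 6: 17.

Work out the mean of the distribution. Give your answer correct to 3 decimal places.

4.565

Values: 2, 3, 4, 5, 6
Σfx = 7×2 + 2×3 + 22×4 + 21×5 + 17×6 = 315
n = Σf = 69
Mean = 315 / 69 = 4.5652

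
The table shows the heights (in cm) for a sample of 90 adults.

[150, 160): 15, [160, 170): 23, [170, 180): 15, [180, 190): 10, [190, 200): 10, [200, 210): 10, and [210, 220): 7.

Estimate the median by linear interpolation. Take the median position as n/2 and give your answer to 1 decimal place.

174.7

Cumulative frequencies: 15, 38, 53, 63, 73, 83, 90
n = 90; position = n/2 = 45.
This falls in the class [170, 180): L = 170, F = 38, f = 15, h = 10.
Median ≈ 170 + ((45 − 38) / 15) × 10 = 174.6667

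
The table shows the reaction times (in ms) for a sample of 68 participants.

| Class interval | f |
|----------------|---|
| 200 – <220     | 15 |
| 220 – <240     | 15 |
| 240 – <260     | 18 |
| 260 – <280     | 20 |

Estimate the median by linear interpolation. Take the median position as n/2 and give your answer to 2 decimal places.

Cumulative frequencies: 15, 30, 48, 68
n = 68; position = n/2 = 34.
This falls in the class 240 – <260: L = 240, F = 30, f = 18, h = 20.
Median ≈ 240 + ((34 − 30) / 18) × 20 = 244.4444

244.44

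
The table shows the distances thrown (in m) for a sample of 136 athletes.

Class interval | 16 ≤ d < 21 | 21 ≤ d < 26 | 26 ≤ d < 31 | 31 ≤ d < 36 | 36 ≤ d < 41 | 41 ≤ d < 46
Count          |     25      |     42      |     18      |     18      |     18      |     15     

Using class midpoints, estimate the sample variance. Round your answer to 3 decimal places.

67.896

Midpoints: 18.5, 23.5, 28.5, 33.5, 38.5, 43.5
n = 136, Σfm = 3911, mean = 28.7574
Σfm² = 121636
Σf(m − x̄)² = Σfm² − (Σfm)²/n = 121636 − 3911²/136 = 9165.9926
Sample variance = 9165.9926 / 135 = 67.8962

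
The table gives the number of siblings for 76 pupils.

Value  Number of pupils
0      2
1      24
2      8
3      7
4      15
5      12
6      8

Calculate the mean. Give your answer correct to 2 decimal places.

3.01

Values: 0, 1, 2, 3, 4, 5, 6
Σfx = 2×0 + 24×1 + 8×2 + 7×3 + 15×4 + 12×5 + 8×6 = 229
n = Σf = 76
Mean = 229 / 76 = 3.0132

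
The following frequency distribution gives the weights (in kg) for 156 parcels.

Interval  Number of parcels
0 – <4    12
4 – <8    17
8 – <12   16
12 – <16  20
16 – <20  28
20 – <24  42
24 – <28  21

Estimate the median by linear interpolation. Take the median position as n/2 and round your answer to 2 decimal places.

Cumulative frequencies: 12, 29, 45, 65, 93, 135, 156
n = 156; position = n/2 = 78.
This falls in the class 16 – <20: L = 16, F = 65, f = 28, h = 4.
Median ≈ 16 + ((78 − 65) / 28) × 4 = 17.8571

17.86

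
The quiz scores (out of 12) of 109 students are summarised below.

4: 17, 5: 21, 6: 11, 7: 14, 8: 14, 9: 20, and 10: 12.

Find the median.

Cumulative frequencies: 17, 38, 49, 63, 77, 97, 109
n = 109, so the median is the value in position (n+1)/2 = 55.
Position 55 falls at value 7.

7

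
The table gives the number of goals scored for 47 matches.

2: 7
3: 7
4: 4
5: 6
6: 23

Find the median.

5

Cumulative frequencies: 7, 14, 18, 24, 47
n = 47, so the median is the value in position (n+1)/2 = 24.
Position 24 falls at value 5.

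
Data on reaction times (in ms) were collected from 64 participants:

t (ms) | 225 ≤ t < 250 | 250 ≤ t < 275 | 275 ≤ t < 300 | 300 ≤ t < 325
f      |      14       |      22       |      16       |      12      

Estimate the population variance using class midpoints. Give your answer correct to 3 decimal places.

Midpoints: 237.5, 262.5, 287.5, 312.5
n = 64, Σfm = 17450, mean = 272.6562
Σfm² = 4800000
Σf(m − x̄)² = Σfm² − (Σfm)²/n = 4800000 − 17450²/64 = 42148.4375
Population variance = 42148.4375 / 64 = 658.5693

658.569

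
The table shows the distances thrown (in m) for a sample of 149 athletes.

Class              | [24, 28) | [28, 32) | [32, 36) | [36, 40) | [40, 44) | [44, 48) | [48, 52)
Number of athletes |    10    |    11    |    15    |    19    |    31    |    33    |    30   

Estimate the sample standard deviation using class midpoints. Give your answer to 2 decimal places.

Midpoints: 26, 30, 34, 38, 42, 46, 50
n = 149, Σfm = 6142, mean = 41.2215
Σfm² = 260948
Σf(m − x̄)² = Σfm² − (Σfm)²/n = 260948 − 6142²/149 = 7765.6913
Sample variance = 7765.6913 / 148 = 52.4709
Standard deviation = √52.4709 = 7.2437

7.24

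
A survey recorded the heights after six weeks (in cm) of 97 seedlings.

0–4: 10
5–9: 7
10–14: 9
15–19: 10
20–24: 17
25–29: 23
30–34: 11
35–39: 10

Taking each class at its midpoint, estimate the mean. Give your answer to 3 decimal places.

21.278

Midpoints: 2, 7, 12, 17, 22, 27, 32, 37
Σfm = 10×2 + 7×7 + 9×12 + 10×17 + 17×22 + 23×27 + 11×32 + 10×37 = 2064
n = Σf = 97
Mean = 2064 / 97 = 21.2784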